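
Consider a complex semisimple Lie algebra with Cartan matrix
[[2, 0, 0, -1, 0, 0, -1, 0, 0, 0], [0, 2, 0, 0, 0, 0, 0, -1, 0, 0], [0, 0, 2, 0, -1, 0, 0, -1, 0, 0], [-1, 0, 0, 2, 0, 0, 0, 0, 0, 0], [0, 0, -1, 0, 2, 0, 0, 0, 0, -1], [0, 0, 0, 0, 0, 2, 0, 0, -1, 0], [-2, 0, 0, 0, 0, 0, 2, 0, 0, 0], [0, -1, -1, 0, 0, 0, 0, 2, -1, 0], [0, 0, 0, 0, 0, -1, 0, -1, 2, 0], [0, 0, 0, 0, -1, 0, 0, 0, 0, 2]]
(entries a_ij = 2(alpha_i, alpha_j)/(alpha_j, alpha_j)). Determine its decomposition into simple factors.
type C_3 ⊕ type E_7

The diagram associated to this matrix has two connected components: the simple roots {alpha_1, alpha_4, alpha_7} form a chain of 3 nodes with a double edge at one end; the terminal node there is the unique long simple root (C_3), and {alpha_2, alpha_3, alpha_5, alpha_6, alpha_8, alpha_9, alpha_10} form a chain of 6 nodes with one extra node attached to the third node from one end (E_7). A semisimple Lie algebra decomposes uniquely as the direct sum of simple ideals, one per connected component of its Dynkin diagram, so g ≅ C_3 ⊕ E_7 (dimension 21 + 133 = 154).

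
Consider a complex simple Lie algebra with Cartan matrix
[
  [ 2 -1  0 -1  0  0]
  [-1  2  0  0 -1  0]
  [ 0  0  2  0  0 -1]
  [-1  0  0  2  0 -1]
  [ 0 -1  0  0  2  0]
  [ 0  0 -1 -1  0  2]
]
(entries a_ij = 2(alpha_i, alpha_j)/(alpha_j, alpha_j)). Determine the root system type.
A6

The matrix has rank 6 with 2's on the diagonal. Reading the off-diagonal entries as Dynkin edges (a single edge where a_ij = a_ji = -1; a double or triple edge where a_ij * a_ji = 2 or 3), the diagram is a chain of 6 nodes with single edges (A_6). One simple-root ordering that puts it in standard form is (alpha_3, alpha_6, alpha_4, alpha_1, alpha_2, alpha_5). So the algebra is type A_6, i.e. sl(7).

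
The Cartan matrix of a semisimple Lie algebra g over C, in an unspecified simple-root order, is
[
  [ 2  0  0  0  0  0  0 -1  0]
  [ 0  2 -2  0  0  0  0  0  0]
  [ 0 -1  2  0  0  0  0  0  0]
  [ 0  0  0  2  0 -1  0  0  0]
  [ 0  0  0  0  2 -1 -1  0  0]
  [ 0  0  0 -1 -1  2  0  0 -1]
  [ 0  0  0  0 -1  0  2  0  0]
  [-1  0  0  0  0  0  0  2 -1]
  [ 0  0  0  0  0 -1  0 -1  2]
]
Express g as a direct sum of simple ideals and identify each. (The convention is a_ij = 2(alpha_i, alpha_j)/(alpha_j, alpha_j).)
B_2 ⊕ E_7

The diagram associated to this matrix has two connected components: the simple roots {alpha_2, alpha_3} form a chain of 2 nodes with a double edge at one end; the terminal node there is the unique short simple root (B_2), and {alpha_1, alpha_4, alpha_5, alpha_6, alpha_7, alpha_8, alpha_9} form a chain of 6 nodes with one extra node attached to the third node from one end (E_7). A semisimple Lie algebra decomposes uniquely as the direct sum of simple ideals, one per connected component of its Dynkin diagram, so g ≅ B_2 ⊕ E_7 (dimension 10 + 133 = 143).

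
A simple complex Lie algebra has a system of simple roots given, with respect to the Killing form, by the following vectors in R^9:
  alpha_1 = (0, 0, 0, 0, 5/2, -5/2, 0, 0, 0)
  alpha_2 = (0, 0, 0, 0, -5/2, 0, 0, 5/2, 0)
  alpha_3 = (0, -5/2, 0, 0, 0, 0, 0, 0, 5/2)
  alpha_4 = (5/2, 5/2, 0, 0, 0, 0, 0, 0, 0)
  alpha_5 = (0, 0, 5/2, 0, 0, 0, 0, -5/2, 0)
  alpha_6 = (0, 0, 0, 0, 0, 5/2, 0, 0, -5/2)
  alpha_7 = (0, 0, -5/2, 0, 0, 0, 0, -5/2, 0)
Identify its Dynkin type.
Compute the Cartan integers a_ij = 2(alpha_i, alpha_j)/(alpha_j, alpha_j); the resulting 7x7 Cartan matrix is
[[2, -1, 0, 0, 0, -1, 0], [-1, 2, 0, 0, -1, 0, -1], [0, 0, 2, -1, 0, -1, 0], [0, 0, -1, 2, 0, 0, 0], [0, -1, 0, 0, 2, 0, 0], [-1, 0, -1, 0, 0, 2, 0], [0, -1, 0, 0, 0, 0, 2]].
All simple roots have the same length, so the diagram is simply laced. The associated Dynkin diagram is a chain of 5 nodes with a fork of two nodes at one end (D_7), so the type is D_7 (the algebra so(14)).

type D_7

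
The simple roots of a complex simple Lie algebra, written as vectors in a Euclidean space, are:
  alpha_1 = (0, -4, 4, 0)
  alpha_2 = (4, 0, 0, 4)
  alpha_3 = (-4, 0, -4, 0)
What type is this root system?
type A_3

Compute the Cartan integers a_ij = 2(alpha_i, alpha_j)/(alpha_j, alpha_j); the resulting 3x3 Cartan matrix is
[[2, 0, -1], [0, 2, -1], [-1, -1, 2]].
All simple roots have the same length, so the diagram is simply laced. The associated Dynkin diagram is a chain of 3 nodes with single edges (A_3), so the type is A_3 (the algebra sl(4)).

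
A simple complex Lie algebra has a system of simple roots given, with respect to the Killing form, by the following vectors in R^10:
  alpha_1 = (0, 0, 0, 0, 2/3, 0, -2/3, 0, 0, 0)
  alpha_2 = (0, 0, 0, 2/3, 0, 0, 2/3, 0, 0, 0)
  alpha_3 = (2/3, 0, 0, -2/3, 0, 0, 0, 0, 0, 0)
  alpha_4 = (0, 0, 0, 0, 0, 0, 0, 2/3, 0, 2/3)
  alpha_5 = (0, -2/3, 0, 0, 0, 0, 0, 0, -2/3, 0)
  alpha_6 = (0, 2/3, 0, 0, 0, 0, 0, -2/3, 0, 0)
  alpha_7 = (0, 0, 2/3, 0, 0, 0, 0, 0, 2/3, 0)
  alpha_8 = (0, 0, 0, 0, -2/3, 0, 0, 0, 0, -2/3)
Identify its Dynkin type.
Compute the Cartan integers a_ij = 2(alpha_i, alpha_j)/(alpha_j, alpha_j); the resulting 8x8 Cartan matrix is
[[2, -1, 0, 0, 0, 0, 0, -1], [-1, 2, -1, 0, 0, 0, 0, 0], [0, -1, 2, 0, 0, 0, 0, 0], [0, 0, 0, 2, 0, -1, 0, -1], [0, 0, 0, 0, 2, -1, -1, 0], [0, 0, 0, -1, -1, 2, 0, 0], [0, 0, 0, 0, -1, 0, 2, 0], [-1, 0, 0, -1, 0, 0, 0, 2]].
All simple roots have the same length, so the diagram is simply laced. The associated Dynkin diagram is a chain of 8 nodes with single edges (A_8), so the type is A_8 (the algebra sl(9)).

A8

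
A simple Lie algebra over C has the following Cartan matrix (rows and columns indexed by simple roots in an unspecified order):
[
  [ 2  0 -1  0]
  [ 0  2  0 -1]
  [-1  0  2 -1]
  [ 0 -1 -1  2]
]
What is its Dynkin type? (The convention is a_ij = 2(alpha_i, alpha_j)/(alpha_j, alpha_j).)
A4

The matrix has rank 4 with 2's on the diagonal. Reading the off-diagonal entries as Dynkin edges (a single edge where a_ij = a_ji = -1; a double or triple edge where a_ij * a_ji = 2 or 3), the diagram is a chain of 4 nodes with single edges (A_4). One simple-root ordering that puts it in standard form is (alpha_2, alpha_4, alpha_3, alpha_1). So the algebra is type A_4, i.e. sl(5).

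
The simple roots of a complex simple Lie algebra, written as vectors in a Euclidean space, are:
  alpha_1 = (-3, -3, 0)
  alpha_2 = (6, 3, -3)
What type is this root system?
Compute the Cartan integers a_ij = 2(alpha_i, alpha_j)/(alpha_j, alpha_j); the resulting 2x2 Cartan matrix is
[[2, -1], [-3, 2]].
The roots have two lengths (squared-length ratio 3:1); the short ones are alpha_{1}. The associated Dynkin diagram is two nodes joined by a triple edge (G_2), so the type is G_2.

G_2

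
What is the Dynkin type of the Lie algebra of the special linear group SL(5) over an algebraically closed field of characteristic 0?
This is sl(5), which has dimension 5^2 - 1 = 24 and rank 5 - 1 = 4 (a Cartan subalgebra is the diagonal traceless matrices). In the classification of classical Lie algebras, the special linear algebra sl(n+1) has type A_n; here n = 4, so the Dynkin diagram is a chain of 4 nodes with single edges (A_4). Hence the type is A_4.

A4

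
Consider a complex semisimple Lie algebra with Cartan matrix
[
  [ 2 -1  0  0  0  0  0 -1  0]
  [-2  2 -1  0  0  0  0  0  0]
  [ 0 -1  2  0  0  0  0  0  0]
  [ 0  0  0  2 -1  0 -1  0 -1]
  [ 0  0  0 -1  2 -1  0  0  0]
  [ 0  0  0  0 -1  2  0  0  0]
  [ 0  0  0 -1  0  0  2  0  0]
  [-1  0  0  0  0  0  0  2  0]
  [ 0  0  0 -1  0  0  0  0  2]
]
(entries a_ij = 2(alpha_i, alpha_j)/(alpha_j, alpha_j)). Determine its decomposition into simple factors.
The diagram associated to this matrix has two connected components: the simple roots {alpha_4, alpha_5, alpha_6, alpha_7, alpha_9} form a chain of 3 nodes with a fork of two nodes at one end (D_5), and {alpha_1, alpha_2, alpha_3, alpha_8} form a chain of 4 nodes with a double edge between the middle two (F_4). A semisimple Lie algebra decomposes uniquely as the direct sum of simple ideals, one per connected component of its Dynkin diagram, so g ≅ D_5 ⊕ F_4 (dimension 45 + 52 = 97).

type D_5 + type F_4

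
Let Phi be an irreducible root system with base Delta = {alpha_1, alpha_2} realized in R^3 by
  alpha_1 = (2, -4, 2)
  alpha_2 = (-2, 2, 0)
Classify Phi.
Compute the Cartan integers a_ij = 2(alpha_i, alpha_j)/(alpha_j, alpha_j); the resulting 2x2 Cartan matrix is
[[2, -3], [-1, 2]].
The roots have two lengths (squared-length ratio 3:1); the short ones are alpha_{2}. The associated Dynkin diagram is two nodes joined by a triple edge (G_2), so the type is G_2.

G_2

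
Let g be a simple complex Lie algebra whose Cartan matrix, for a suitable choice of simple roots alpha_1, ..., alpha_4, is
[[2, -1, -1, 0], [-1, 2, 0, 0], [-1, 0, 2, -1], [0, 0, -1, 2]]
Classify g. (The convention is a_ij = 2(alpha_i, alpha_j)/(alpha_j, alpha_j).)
The matrix has rank 4 with 2's on the diagonal. Reading the off-diagonal entries as Dynkin edges (a single edge where a_ij = a_ji = -1; a double or triple edge where a_ij * a_ji = 2 or 3), the diagram is a chain of 4 nodes with single edges (A_4). One simple-root ordering that puts it in standard form is (alpha_4, alpha_3, alpha_1, alpha_2). So the algebra is type A_4, i.e. sl(5).

A_4 (sl(5))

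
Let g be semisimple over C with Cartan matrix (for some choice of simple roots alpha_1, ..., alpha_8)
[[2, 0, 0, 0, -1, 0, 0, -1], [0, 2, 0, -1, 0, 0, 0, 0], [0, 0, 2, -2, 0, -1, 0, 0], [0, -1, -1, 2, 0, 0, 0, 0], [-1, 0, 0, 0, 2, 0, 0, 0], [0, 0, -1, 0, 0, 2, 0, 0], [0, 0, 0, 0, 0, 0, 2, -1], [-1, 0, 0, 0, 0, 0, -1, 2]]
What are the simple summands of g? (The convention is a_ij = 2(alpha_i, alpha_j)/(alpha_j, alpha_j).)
The diagram associated to this matrix has two connected components: the simple roots {alpha_1, alpha_5, alpha_7, alpha_8} form a chain of 4 nodes with single edges (A_4), and {alpha_2, alpha_3, alpha_4, alpha_6} form a chain of 4 nodes with a double edge between the middle two (F_4). A semisimple Lie algebra decomposes uniquely as the direct sum of simple ideals, one per connected component of its Dynkin diagram, so g ≅ A_4 ⊕ F_4 (dimension 24 + 52 = 76).

A4 + F4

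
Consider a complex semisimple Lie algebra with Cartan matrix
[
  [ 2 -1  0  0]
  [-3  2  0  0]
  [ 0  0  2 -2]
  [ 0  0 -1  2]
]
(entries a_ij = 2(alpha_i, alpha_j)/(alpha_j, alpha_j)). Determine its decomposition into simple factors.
The diagram associated to this matrix has two connected components: the simple roots {alpha_3, alpha_4} form a chain of 2 nodes with a double edge at one end; the terminal node there is the unique short simple root (B_2), and {alpha_1, alpha_2} form two nodes joined by a triple edge (G_2). A semisimple Lie algebra decomposes uniquely as the direct sum of simple ideals, one per connected component of its Dynkin diagram, so g ≅ B_2 ⊕ G_2 (dimension 10 + 14 = 24).

type B_2 + type G_2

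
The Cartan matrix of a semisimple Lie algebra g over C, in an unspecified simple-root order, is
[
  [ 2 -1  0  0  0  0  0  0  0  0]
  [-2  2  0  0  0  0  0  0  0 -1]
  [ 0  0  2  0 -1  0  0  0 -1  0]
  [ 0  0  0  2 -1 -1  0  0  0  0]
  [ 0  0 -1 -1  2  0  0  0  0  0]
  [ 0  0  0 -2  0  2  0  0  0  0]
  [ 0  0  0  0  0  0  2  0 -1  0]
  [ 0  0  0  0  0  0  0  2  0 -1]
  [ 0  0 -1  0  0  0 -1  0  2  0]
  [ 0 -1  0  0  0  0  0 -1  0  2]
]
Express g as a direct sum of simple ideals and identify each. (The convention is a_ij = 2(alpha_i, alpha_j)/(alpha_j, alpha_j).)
B_4 + C_6

The diagram associated to this matrix has two connected components: the simple roots {alpha_1, alpha_2, alpha_8, alpha_10} form a chain of 4 nodes with a double edge at one end; the terminal node there is the unique short simple root (B_4), and {alpha_3, alpha_4, alpha_5, alpha_6, alpha_7, alpha_9} form a chain of 6 nodes with a double edge at one end; the terminal node there is the unique long simple root (C_6). A semisimple Lie algebra decomposes uniquely as the direct sum of simple ideals, one per connected component of its Dynkin diagram, so g ≅ B_4 ⊕ C_6 (dimension 36 + 78 = 114).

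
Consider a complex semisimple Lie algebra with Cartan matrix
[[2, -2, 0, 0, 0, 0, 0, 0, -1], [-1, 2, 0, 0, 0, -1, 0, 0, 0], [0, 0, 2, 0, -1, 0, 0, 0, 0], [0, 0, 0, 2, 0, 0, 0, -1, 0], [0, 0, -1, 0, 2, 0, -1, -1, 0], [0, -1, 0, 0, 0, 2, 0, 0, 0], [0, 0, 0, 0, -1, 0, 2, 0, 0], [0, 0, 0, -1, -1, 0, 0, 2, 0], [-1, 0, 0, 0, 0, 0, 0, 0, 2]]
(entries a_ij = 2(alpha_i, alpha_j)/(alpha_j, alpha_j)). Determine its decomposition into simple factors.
type D_5 ⊕ type F_4

The diagram associated to this matrix has two connected components: the simple roots {alpha_3, alpha_4, alpha_5, alpha_7, alpha_8} form a chain of 3 nodes with a fork of two nodes at one end (D_5), and {alpha_1, alpha_2, alpha_6, alpha_9} form a chain of 4 nodes with a double edge between the middle two (F_4). A semisimple Lie algebra decomposes uniquely as the direct sum of simple ideals, one per connected component of its Dynkin diagram, so g ≅ D_5 ⊕ F_4 (dimension 45 + 52 = 97).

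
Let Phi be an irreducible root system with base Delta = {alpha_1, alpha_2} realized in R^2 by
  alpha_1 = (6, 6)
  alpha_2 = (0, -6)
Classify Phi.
Compute the Cartan integers a_ij = 2(alpha_i, alpha_j)/(alpha_j, alpha_j); the resulting 2x2 Cartan matrix is
[[2, -2], [-1, 2]].
The roots have two lengths (squared-length ratio 2:1); the short ones are alpha_{2}. The associated Dynkin diagram is a chain of 2 nodes with a double edge at one end; the terminal node there is the unique short simple root (B_2), so the type is B_2 (the algebra so(5)).

B2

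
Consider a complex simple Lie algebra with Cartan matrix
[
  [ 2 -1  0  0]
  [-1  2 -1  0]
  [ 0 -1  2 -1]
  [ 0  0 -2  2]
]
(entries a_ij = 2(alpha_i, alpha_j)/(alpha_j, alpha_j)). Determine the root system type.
C_4

The matrix has rank 4 with 2's on the diagonal. Reading the off-diagonal entries as Dynkin edges (a single edge where a_ij = a_ji = -1; a double or triple edge where a_ij * a_ji = 2 or 3), the diagram is a chain of 4 nodes with a double edge at one end; the terminal node there is the unique long simple root (C_4). One simple-root ordering that puts it in standard form is (alpha_1, alpha_2, alpha_3, alpha_4). So the algebra is type C_4, i.e. sp(8).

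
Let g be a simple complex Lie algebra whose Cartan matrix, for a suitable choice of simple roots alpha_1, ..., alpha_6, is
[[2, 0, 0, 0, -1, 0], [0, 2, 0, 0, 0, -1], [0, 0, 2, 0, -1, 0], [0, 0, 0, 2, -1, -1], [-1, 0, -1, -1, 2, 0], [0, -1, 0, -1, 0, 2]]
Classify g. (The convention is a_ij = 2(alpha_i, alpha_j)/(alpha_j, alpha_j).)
The matrix has rank 6 with 2's on the diagonal. Reading the off-diagonal entries as Dynkin edges (a single edge where a_ij = a_ji = -1; a double or triple edge where a_ij * a_ji = 2 or 3), the diagram is a chain of 4 nodes with a fork of two nodes at one end (D_6). One simple-root ordering that puts it in standard form is (alpha_2, alpha_6, alpha_4, alpha_5, alpha_3, alpha_1). So the algebra is type D_6, i.e. so(12).

D_6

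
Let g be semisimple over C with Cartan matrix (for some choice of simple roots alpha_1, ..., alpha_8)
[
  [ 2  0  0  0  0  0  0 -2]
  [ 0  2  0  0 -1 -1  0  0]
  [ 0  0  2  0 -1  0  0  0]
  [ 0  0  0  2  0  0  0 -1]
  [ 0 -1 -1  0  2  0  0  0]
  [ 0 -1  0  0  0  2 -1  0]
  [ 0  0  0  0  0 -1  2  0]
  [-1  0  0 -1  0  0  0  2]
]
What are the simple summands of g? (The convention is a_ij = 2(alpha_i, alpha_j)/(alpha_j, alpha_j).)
The diagram associated to this matrix has two connected components: the simple roots {alpha_2, alpha_3, alpha_5, alpha_6, alpha_7} form a chain of 5 nodes with single edges (A_5), and {alpha_1, alpha_4, alpha_8} form a chain of 3 nodes with a double edge at one end; the terminal node there is the unique long simple root (C_3). A semisimple Lie algebra decomposes uniquely as the direct sum of simple ideals, one per connected component of its Dynkin diagram, so g ≅ A_5 ⊕ C_3 (dimension 35 + 21 = 56).

A5 ⊕ C3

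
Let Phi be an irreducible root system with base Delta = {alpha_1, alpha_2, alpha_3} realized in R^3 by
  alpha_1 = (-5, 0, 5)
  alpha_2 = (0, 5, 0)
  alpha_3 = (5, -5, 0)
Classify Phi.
Compute the Cartan integers a_ij = 2(alpha_i, alpha_j)/(alpha_j, alpha_j); the resulting 3x3 Cartan matrix is
[[2, 0, -1], [0, 2, -1], [-1, -2, 2]].
The roots have two lengths (squared-length ratio 2:1); the short ones are alpha_{2}. The associated Dynkin diagram is a chain of 3 nodes with a double edge at one end; the terminal node there is the unique short simple root (B_3), so the type is B_3 (the algebra so(7)).

type B_3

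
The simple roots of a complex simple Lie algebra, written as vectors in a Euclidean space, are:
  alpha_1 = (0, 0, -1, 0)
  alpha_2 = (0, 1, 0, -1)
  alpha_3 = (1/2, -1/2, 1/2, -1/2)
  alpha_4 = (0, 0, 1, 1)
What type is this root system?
Compute the Cartan integers a_ij = 2(alpha_i, alpha_j)/(alpha_j, alpha_j); the resulting 4x4 Cartan matrix is
[[2, 0, -1, -1], [0, 2, 0, -1], [-1, 0, 2, 0], [-2, -1, 0, 2]].
The roots have two lengths (squared-length ratio 2:1); the short ones are alpha_{1,3}. The associated Dynkin diagram is a chain of 4 nodes with a double edge between the middle two (F_4), so the type is F_4.

F4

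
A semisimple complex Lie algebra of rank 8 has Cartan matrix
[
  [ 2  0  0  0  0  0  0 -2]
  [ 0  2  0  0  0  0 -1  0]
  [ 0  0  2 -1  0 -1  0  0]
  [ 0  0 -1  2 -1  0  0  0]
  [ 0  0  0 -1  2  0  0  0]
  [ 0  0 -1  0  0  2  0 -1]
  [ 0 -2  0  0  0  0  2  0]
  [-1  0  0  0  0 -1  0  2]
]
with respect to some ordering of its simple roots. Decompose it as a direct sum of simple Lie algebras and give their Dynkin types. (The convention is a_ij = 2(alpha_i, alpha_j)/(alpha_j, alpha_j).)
type B_2 + type C_6

The diagram associated to this matrix has two connected components: the simple roots {alpha_2, alpha_7} form a chain of 2 nodes with a double edge at one end; the terminal node there is the unique short simple root (B_2), and {alpha_1, alpha_3, alpha_4, alpha_5, alpha_6, alpha_8} form a chain of 6 nodes with a double edge at one end; the terminal node there is the unique long simple root (C_6). A semisimple Lie algebra decomposes uniquely as the direct sum of simple ideals, one per connected component of its Dynkin diagram, so g ≅ B_2 ⊕ C_6 (dimension 10 + 78 = 88).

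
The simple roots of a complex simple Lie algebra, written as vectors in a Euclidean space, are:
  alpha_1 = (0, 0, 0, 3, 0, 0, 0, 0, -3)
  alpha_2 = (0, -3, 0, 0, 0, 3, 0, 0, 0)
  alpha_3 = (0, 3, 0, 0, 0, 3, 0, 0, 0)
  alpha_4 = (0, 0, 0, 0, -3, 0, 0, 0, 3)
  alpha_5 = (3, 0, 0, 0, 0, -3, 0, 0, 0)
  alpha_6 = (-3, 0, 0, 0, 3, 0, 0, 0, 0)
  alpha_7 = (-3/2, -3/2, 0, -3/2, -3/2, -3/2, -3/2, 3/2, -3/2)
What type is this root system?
E_7

Compute the Cartan integers a_ij = 2(alpha_i, alpha_j)/(alpha_j, alpha_j); the resulting 7x7 Cartan matrix is
[[2, 0, 0, -1, 0, 0, 0], [0, 2, 0, 0, -1, 0, 0], [0, 0, 2, 0, -1, 0, -1], [-1, 0, 0, 2, 0, -1, 0], [0, -1, -1, 0, 2, -1, 0], [0, 0, 0, -1, -1, 2, 0], [0, 0, -1, 0, 0, 0, 2]].
All simple roots have the same length, so the diagram is simply laced. The associated Dynkin diagram is a chain of 6 nodes with one extra node attached to the third node from one end (E_7), so the type is E_7.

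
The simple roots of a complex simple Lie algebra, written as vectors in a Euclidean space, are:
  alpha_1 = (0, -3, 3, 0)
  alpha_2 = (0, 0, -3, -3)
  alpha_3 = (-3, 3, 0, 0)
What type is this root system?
Compute the Cartan integers a_ij = 2(alpha_i, alpha_j)/(alpha_j, alpha_j); the resulting 3x3 Cartan matrix is
[[2, -1, -1], [-1, 2, 0], [-1, 0, 2]].
All simple roots have the same length, so the diagram is simply laced. The associated Dynkin diagram is a chain of 3 nodes with single edges (A_3), so the type is A_3 (the algebra sl(4)).

A_3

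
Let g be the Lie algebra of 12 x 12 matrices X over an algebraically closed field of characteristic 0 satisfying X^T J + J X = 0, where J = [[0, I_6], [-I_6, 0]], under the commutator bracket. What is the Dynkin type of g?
This is sp(12), which has dimension 12(12+1)/2 = 78 and rank 12/2 = 6. In the classification of classical Lie algebras, the symplectic algebra sp(2n) has type C_n; here n = 6, so the Dynkin diagram is a chain of 6 nodes with a double edge at one end; the terminal node there is the unique long simple root (C_6). Hence the type is C_6.

type C_6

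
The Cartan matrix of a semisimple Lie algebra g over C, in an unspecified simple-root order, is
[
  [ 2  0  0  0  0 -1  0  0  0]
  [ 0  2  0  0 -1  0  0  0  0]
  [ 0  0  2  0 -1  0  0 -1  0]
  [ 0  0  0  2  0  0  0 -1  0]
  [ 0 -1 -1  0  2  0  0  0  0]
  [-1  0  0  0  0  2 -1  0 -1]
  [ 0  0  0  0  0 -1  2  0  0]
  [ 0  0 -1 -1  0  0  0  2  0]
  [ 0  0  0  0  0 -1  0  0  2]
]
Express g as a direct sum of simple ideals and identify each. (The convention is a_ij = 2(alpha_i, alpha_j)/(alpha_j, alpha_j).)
A_5 (sl(6)) ⊕ D_4 (so(8))

The diagram associated to this matrix has two connected components: the simple roots {alpha_2, alpha_3, alpha_4, alpha_5, alpha_8} form a chain of 5 nodes with single edges (A_5), and {alpha_1, alpha_6, alpha_7, alpha_9} form a chain of 2 nodes with a fork of two nodes at one end (D_4). A semisimple Lie algebra decomposes uniquely as the direct sum of simple ideals, one per connected component of its Dynkin diagram, so g ≅ A_5 ⊕ D_4 (dimension 35 + 28 = 63).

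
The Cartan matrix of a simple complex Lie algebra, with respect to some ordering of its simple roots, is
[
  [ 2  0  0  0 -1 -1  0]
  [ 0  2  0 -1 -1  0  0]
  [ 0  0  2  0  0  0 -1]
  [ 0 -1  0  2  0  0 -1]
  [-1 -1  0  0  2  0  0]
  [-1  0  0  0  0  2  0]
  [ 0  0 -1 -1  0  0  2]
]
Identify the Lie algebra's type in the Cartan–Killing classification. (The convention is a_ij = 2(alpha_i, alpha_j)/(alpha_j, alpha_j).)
The matrix has rank 7 with 2's on the diagonal. Reading the off-diagonal entries as Dynkin edges (a single edge where a_ij = a_ji = -1; a double or triple edge where a_ij * a_ji = 2 or 3), the diagram is a chain of 7 nodes with single edges (A_7). One simple-root ordering that puts it in standard form is (alpha_3, alpha_7, alpha_4, alpha_2, alpha_5, alpha_1, alpha_6). So the algebra is type A_7, i.e. sl(8).

A_7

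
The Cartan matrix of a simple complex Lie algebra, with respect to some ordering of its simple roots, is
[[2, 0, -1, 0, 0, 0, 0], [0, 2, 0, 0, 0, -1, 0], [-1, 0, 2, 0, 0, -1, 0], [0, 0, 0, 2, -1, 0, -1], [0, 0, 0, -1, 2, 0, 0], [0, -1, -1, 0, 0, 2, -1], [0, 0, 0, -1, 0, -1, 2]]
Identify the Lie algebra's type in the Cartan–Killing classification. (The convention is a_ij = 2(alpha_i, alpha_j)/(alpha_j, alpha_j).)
The matrix has rank 7 with 2's on the diagonal. Reading the off-diagonal entries as Dynkin edges (a single edge where a_ij = a_ji = -1; a double or triple edge where a_ij * a_ji = 2 or 3), the diagram is a chain of 6 nodes with one extra node attached to the third node from one end (E_7). One simple-root ordering that puts it in standard form is (alpha_1, alpha_2, alpha_3, alpha_6, alpha_7, alpha_4, alpha_5). So the algebra is type E_7.

E_7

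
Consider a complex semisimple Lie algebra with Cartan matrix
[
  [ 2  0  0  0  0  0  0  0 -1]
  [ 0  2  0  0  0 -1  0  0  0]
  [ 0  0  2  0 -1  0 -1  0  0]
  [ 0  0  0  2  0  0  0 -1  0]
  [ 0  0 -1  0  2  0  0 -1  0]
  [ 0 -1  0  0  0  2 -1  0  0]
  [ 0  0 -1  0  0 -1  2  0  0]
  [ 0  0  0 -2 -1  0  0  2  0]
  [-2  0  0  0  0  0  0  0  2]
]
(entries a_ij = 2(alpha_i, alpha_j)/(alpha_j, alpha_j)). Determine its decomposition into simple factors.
The diagram associated to this matrix has two connected components: the simple roots {alpha_1, alpha_9} form a chain of 2 nodes with a double edge at one end; the terminal node there is the unique short simple root (B_2), and {alpha_2, alpha_3, alpha_4, alpha_5, alpha_6, alpha_7, alpha_8} form a chain of 7 nodes with a double edge at one end; the terminal node there is the unique short simple root (B_7). A semisimple Lie algebra decomposes uniquely as the direct sum of simple ideals, one per connected component of its Dynkin diagram, so g ≅ B_2 ⊕ B_7 (dimension 10 + 105 = 115).

B_2 + B_7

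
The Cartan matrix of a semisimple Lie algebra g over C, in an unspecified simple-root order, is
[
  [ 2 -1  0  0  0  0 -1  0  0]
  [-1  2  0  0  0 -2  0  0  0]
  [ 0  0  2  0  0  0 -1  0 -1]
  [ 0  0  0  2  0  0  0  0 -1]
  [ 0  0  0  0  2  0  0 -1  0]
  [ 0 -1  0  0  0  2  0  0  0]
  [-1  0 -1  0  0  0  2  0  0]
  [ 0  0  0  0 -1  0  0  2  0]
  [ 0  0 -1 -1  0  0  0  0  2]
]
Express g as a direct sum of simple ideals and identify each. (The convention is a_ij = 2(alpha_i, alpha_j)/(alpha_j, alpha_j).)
The diagram associated to this matrix has two connected components: the simple roots {alpha_5, alpha_8} form a chain of 2 nodes with single edges (A_2), and {alpha_1, alpha_2, alpha_3, alpha_4, alpha_6, alpha_7, alpha_9} form a chain of 7 nodes with a double edge at one end; the terminal node there is the unique short simple root (B_7). A semisimple Lie algebra decomposes uniquely as the direct sum of simple ideals, one per connected component of its Dynkin diagram, so g ≅ A_2 ⊕ B_7 (dimension 8 + 105 = 113).

A2 + B7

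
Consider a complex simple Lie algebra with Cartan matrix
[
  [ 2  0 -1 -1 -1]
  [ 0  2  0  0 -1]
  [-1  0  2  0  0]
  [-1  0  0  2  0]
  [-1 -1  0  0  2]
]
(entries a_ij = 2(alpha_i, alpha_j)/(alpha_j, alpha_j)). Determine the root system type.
D_5

The matrix has rank 5 with 2's on the diagonal. Reading the off-diagonal entries as Dynkin edges (a single edge where a_ij = a_ji = -1; a double or triple edge where a_ij * a_ji = 2 or 3), the diagram is a chain of 3 nodes with a fork of two nodes at one end (D_5). One simple-root ordering that puts it in standard form is (alpha_2, alpha_5, alpha_1, alpha_3, alpha_4). So the algebra is type D_5, i.e. so(10).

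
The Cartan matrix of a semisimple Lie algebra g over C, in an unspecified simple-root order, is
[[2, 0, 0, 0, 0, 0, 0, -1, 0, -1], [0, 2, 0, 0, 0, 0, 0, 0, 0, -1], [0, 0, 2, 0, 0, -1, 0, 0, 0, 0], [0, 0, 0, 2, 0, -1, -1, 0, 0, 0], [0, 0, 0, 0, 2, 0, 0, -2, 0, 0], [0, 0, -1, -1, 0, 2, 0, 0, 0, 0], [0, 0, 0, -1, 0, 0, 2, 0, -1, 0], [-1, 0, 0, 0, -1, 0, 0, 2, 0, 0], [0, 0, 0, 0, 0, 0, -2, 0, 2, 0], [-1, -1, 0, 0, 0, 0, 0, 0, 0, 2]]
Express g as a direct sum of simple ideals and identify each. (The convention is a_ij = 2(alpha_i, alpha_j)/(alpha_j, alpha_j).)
C_5 (sp(10)) ⊕ C_5 (sp(10))

The diagram associated to this matrix has two connected components: the simple roots {alpha_1, alpha_2, alpha_5, alpha_8, alpha_10} form a chain of 5 nodes with a double edge at one end; the terminal node there is the unique long simple root (C_5), and {alpha_3, alpha_4, alpha_6, alpha_7, alpha_9} form a chain of 5 nodes with a double edge at one end; the terminal node there is the unique long simple root (C_5). A semisimple Lie algebra decomposes uniquely as the direct sum of simple ideals, one per connected component of its Dynkin diagram, so g ≅ C_5 ⊕ C_5 (dimension 55 + 55 = 110).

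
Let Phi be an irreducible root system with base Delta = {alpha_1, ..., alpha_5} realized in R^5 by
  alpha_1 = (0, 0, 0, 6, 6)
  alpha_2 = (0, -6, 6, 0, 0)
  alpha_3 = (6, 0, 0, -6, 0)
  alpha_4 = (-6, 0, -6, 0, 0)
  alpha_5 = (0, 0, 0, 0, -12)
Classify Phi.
C_5

Compute the Cartan integers a_ij = 2(alpha_i, alpha_j)/(alpha_j, alpha_j); the resulting 5x5 Cartan matrix is
[[2, 0, -1, 0, -1], [0, 2, 0, -1, 0], [-1, 0, 2, -1, 0], [0, -1, -1, 2, 0], [-2, 0, 0, 0, 2]].
The roots have two lengths (squared-length ratio 2:1); the short ones are alpha_{1,2,3,4}. The associated Dynkin diagram is a chain of 5 nodes with a double edge at one end; the terminal node there is the unique long simple root (C_5), so the type is C_5 (the algebra sp(10)).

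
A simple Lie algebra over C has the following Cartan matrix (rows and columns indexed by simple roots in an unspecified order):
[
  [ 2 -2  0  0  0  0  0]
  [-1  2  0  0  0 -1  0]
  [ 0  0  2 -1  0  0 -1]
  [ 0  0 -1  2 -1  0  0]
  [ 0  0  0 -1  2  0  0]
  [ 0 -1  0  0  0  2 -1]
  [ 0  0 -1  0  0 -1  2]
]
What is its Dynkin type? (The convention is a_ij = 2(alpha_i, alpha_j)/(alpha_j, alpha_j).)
type C_7

The matrix has rank 7 with 2's on the diagonal. Reading the off-diagonal entries as Dynkin edges (a single edge where a_ij = a_ji = -1; a double or triple edge where a_ij * a_ji = 2 or 3), the diagram is a chain of 7 nodes with a double edge at one end; the terminal node there is the unique long simple root (C_7). One simple-root ordering that puts it in standard form is (alpha_5, alpha_4, alpha_3, alpha_7, alpha_6, alpha_2, alpha_1). So the algebra is type C_7, i.e. sp(14).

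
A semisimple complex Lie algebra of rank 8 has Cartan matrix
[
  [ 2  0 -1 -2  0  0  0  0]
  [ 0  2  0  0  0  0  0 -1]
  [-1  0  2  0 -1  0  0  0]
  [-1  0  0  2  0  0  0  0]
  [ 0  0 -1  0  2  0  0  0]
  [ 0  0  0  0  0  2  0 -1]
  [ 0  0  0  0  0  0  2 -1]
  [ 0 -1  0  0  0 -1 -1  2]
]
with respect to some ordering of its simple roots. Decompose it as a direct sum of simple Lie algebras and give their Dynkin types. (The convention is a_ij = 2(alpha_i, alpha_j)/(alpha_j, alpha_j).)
The diagram associated to this matrix has two connected components: the simple roots {alpha_1, alpha_3, alpha_4, alpha_5} form a chain of 4 nodes with a double edge at one end; the terminal node there is the unique short simple root (B_4), and {alpha_2, alpha_6, alpha_7, alpha_8} form a chain of 2 nodes with a fork of two nodes at one end (D_4). A semisimple Lie algebra decomposes uniquely as the direct sum of simple ideals, one per connected component of its Dynkin diagram, so g ≅ B_4 ⊕ D_4 (dimension 36 + 28 = 64).

B_4 ⊕ D_4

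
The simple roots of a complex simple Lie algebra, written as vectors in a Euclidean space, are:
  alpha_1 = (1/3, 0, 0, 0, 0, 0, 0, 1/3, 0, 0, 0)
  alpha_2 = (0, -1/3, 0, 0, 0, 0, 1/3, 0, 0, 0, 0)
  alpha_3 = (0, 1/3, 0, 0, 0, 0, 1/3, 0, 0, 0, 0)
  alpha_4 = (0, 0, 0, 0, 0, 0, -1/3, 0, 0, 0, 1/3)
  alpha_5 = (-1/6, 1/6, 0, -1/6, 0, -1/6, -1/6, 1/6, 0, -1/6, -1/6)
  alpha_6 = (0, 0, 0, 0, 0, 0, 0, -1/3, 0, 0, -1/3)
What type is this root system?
E_6

Compute the Cartan integers a_ij = 2(alpha_i, alpha_j)/(alpha_j, alpha_j); the resulting 6x6 Cartan matrix is
[[2, 0, 0, 0, 0, -1], [0, 2, 0, -1, -1, 0], [0, 0, 2, -1, 0, 0], [0, -1, -1, 2, 0, -1], [0, -1, 0, 0, 2, 0], [-1, 0, 0, -1, 0, 2]].
All simple roots have the same length, so the diagram is simply laced. The associated Dynkin diagram is a chain of 5 nodes with one extra node attached to the third node from one end (E_6), so the type is E_6.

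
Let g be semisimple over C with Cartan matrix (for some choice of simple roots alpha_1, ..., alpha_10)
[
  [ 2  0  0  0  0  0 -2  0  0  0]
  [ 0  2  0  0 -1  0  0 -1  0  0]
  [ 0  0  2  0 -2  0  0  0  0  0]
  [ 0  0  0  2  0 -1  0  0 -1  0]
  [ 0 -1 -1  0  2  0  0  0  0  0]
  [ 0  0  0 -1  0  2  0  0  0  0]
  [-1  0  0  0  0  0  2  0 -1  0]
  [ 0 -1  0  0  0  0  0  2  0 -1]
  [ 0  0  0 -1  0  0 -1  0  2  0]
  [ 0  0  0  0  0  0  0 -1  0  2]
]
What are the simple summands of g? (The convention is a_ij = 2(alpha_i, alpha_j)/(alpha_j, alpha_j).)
C_5 (sp(10)) ⊕ C_5 (sp(10))

The diagram associated to this matrix has two connected components: the simple roots {alpha_1, alpha_4, alpha_6, alpha_7, alpha_9} form a chain of 5 nodes with a double edge at one end; the terminal node there is the unique long simple root (C_5), and {alpha_2, alpha_3, alpha_5, alpha_8, alpha_10} form a chain of 5 nodes with a double edge at one end; the terminal node there is the unique long simple root (C_5). A semisimple Lie algebra decomposes uniquely as the direct sum of simple ideals, one per connected component of its Dynkin diagram, so g ≅ C_5 ⊕ C_5 (dimension 55 + 55 = 110).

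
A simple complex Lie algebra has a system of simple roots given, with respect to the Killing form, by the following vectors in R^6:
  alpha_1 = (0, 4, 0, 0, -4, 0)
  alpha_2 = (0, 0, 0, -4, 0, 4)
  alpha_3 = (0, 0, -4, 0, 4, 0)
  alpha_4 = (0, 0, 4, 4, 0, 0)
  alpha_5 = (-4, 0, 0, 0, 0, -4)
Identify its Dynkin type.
Compute the Cartan integers a_ij = 2(alpha_i, alpha_j)/(alpha_j, alpha_j); the resulting 5x5 Cartan matrix is
[[2, 0, -1, 0, 0], [0, 2, 0, -1, -1], [-1, 0, 2, -1, 0], [0, -1, -1, 2, 0], [0, -1, 0, 0, 2]].
All simple roots have the same length, so the diagram is simply laced. The associated Dynkin diagram is a chain of 5 nodes with single edges (A_5), so the type is A_5 (the algebra sl(6)).

A_5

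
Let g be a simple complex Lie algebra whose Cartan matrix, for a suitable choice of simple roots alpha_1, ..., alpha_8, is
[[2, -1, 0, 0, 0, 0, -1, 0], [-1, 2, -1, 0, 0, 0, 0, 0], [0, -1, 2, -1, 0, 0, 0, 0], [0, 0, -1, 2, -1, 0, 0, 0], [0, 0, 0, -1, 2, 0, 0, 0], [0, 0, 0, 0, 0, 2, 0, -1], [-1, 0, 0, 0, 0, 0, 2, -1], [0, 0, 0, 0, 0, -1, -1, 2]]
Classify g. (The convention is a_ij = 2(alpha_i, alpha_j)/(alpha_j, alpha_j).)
A8

The matrix has rank 8 with 2's on the diagonal. Reading the off-diagonal entries as Dynkin edges (a single edge where a_ij = a_ji = -1; a double or triple edge where a_ij * a_ji = 2 or 3), the diagram is a chain of 8 nodes with single edges (A_8). One simple-root ordering that puts it in standard form is (alpha_6, alpha_8, alpha_7, alpha_1, alpha_2, alpha_3, alpha_4, alpha_5). So the algebra is type A_8, i.e. sl(9).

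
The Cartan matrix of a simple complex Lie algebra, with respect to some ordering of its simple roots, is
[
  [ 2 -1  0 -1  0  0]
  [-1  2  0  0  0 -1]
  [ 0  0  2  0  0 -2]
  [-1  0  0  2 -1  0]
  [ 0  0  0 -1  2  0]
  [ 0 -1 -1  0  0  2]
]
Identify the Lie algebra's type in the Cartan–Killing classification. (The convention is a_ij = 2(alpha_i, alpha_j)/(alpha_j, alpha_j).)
C_6

The matrix has rank 6 with 2's on the diagonal. Reading the off-diagonal entries as Dynkin edges (a single edge where a_ij = a_ji = -1; a double or triple edge where a_ij * a_ji = 2 or 3), the diagram is a chain of 6 nodes with a double edge at one end; the terminal node there is the unique long simple root (C_6). One simple-root ordering that puts it in standard form is (alpha_5, alpha_4, alpha_1, alpha_2, alpha_6, alpha_3). So the algebra is type C_6, i.e. sp(12).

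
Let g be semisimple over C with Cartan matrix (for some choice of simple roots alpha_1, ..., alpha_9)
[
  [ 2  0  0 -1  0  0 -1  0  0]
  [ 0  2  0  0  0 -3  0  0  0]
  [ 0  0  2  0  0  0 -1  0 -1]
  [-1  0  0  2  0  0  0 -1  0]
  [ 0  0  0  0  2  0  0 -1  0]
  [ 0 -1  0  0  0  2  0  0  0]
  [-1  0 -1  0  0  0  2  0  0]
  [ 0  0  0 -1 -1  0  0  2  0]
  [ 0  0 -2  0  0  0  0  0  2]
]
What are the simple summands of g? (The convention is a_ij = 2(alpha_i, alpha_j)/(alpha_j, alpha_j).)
C_7 + G_2

The diagram associated to this matrix has two connected components: the simple roots {alpha_1, alpha_3, alpha_4, alpha_5, alpha_7, alpha_8, alpha_9} form a chain of 7 nodes with a double edge at one end; the terminal node there is the unique long simple root (C_7), and {alpha_2, alpha_6} form two nodes joined by a triple edge (G_2). A semisimple Lie algebra decomposes uniquely as the direct sum of simple ideals, one per connected component of its Dynkin diagram, so g ≅ C_7 ⊕ G_2 (dimension 105 + 14 = 119).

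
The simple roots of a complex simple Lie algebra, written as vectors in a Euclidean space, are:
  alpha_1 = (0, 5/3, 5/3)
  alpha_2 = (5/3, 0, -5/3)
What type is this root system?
A_2 (sl(3))

Compute the Cartan integers a_ij = 2(alpha_i, alpha_j)/(alpha_j, alpha_j); the resulting 2x2 Cartan matrix is
[[2, -1], [-1, 2]].
All simple roots have the same length, so the diagram is simply laced. The associated Dynkin diagram is a chain of 2 nodes with single edges (A_2), so the type is A_2 (the algebra sl(3)).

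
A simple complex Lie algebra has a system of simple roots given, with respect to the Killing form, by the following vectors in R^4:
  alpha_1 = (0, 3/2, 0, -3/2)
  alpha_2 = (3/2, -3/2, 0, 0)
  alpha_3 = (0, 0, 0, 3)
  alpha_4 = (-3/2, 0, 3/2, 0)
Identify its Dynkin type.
Compute the Cartan integers a_ij = 2(alpha_i, alpha_j)/(alpha_j, alpha_j); the resulting 4x4 Cartan matrix is
[[2, -1, -1, 0], [-1, 2, 0, -1], [-2, 0, 2, 0], [0, -1, 0, 2]].
The roots have two lengths (squared-length ratio 2:1); the short ones are alpha_{1,2,4}. The associated Dynkin diagram is a chain of 4 nodes with a double edge at one end; the terminal node there is the unique long simple root (C_4), so the type is C_4 (the algebra sp(8)).

C_4 (sp(8))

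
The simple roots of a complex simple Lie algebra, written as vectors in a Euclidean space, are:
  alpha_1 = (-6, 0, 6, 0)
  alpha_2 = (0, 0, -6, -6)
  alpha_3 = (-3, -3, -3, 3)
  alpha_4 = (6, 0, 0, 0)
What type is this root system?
Compute the Cartan integers a_ij = 2(alpha_i, alpha_j)/(alpha_j, alpha_j); the resulting 4x4 Cartan matrix is
[[2, -1, 0, -2], [-1, 2, 0, 0], [0, 0, 2, -1], [-1, 0, -1, 2]].
The roots have two lengths (squared-length ratio 2:1); the short ones are alpha_{3,4}. The associated Dynkin diagram is a chain of 4 nodes with a double edge between the middle two (F_4), so the type is F_4.

type F_4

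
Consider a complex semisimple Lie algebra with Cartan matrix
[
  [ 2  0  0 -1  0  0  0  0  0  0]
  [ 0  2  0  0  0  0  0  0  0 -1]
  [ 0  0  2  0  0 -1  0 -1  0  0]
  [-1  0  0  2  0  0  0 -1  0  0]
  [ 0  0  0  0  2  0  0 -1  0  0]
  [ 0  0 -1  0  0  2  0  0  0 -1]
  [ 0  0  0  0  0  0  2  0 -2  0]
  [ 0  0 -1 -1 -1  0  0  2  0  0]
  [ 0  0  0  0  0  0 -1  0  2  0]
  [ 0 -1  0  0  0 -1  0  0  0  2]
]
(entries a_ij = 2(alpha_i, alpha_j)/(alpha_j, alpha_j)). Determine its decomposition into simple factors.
type B_2 + type E_8

The diagram associated to this matrix has two connected components: the simple roots {alpha_7, alpha_9} form a chain of 2 nodes with a double edge at one end; the terminal node there is the unique short simple root (B_2), and {alpha_1, alpha_2, alpha_3, alpha_4, alpha_5, alpha_6, alpha_8, alpha_10} form a chain of 7 nodes with one extra node attached to the third node from one end (E_8). A semisimple Lie algebra decomposes uniquely as the direct sum of simple ideals, one per connected component of its Dynkin diagram, so g ≅ B_2 ⊕ E_8 (dimension 10 + 248 = 258).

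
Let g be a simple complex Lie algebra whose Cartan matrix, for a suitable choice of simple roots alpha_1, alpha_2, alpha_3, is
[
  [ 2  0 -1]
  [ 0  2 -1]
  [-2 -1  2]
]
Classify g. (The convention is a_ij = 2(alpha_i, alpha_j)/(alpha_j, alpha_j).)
The matrix has rank 3 with 2's on the diagonal. Reading the off-diagonal entries as Dynkin edges (a single edge where a_ij = a_ji = -1; a double or triple edge where a_ij * a_ji = 2 or 3), the diagram is a chain of 3 nodes with a double edge at one end; the terminal node there is the unique short simple root (B_3). One simple-root ordering that puts it in standard form is (alpha_2, alpha_3, alpha_1). So the algebra is type B_3, i.e. so(7).

type B_3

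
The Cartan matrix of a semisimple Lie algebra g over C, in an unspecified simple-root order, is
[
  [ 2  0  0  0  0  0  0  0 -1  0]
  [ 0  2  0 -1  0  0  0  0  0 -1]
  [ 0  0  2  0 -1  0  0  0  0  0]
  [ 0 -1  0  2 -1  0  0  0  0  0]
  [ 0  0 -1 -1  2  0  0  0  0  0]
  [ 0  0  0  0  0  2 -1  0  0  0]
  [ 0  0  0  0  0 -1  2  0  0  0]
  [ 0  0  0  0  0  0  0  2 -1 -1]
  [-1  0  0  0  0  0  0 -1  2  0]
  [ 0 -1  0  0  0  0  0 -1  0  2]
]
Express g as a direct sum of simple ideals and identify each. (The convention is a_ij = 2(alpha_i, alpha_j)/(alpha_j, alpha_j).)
A_2 + A_8

The diagram associated to this matrix has two connected components: the simple roots {alpha_6, alpha_7} form a chain of 2 nodes with single edges (A_2), and {alpha_1, alpha_2, alpha_3, alpha_4, alpha_5, alpha_8, alpha_9, alpha_10} form a chain of 8 nodes with single edges (A_8). A semisimple Lie algebra decomposes uniquely as the direct sum of simple ideals, one per connected component of its Dynkin diagram, so g ≅ A_2 ⊕ A_8 (dimension 8 + 80 = 88).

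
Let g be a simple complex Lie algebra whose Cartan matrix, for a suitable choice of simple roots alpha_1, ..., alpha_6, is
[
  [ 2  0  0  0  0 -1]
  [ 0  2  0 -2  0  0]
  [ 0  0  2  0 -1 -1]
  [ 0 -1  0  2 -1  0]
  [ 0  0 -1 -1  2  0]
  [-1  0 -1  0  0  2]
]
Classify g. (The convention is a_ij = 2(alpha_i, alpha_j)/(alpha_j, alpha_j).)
C6

The matrix has rank 6 with 2's on the diagonal. Reading the off-diagonal entries as Dynkin edges (a single edge where a_ij = a_ji = -1; a double or triple edge where a_ij * a_ji = 2 or 3), the diagram is a chain of 6 nodes with a double edge at one end; the terminal node there is the unique long simple root (C_6). One simple-root ordering that puts it in standard form is (alpha_1, alpha_6, alpha_3, alpha_5, alpha_4, alpha_2). So the algebra is type C_6, i.e. sp(12).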